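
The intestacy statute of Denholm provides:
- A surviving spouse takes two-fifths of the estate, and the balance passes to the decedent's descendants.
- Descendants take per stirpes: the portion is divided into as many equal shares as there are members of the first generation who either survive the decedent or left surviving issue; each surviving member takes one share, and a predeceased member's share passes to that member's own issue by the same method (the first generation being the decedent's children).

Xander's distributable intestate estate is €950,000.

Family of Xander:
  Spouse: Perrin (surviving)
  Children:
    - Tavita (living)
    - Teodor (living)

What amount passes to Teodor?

Perrin takes two-fifths of €950,000 = €380,000. The remaining €570,000 passes to the descendants.
The descendants' portion (€570,000) is divided into 2 shares of €285,000: Tavita and Teodor each take €285,000.

Teodor receives €285,000.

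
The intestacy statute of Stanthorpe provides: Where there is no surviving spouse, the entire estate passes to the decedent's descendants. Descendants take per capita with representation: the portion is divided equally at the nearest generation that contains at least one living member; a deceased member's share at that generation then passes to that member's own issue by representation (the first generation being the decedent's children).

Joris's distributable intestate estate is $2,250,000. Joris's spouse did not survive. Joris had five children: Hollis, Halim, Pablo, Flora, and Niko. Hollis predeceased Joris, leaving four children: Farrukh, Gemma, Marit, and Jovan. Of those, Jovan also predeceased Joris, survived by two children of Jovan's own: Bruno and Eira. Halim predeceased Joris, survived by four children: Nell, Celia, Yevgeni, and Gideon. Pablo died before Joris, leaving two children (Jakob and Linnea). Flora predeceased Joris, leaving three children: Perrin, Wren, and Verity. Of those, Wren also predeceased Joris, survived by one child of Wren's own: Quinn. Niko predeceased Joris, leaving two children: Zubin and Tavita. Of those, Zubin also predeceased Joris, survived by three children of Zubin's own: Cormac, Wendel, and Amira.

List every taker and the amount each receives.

Farrukh: $150,000; Gemma: $150,000; Marit: $150,000; Bruno: $75,000; Eira: $75,000; Nell: $150,000; Celia: $150,000; Yevgeni: $150,000; Gideon: $150,000; Jakob: $150,000; Linnea: $150,000; Perrin: $150,000; Quinn: $150,000; Verity: $150,000; Cormac: $50,000; Wendel: $50,000; Amira: $50,000; Tavita: $150,000

The entire $2,250,000 passes to the descendants.
No child survives, so the initial division is made at the grandchildren's generation.
That amount ($2,250,000) is divided into 15 shares of $150,000: Farrukh, Gemma, Marit, Nell, Celia, Yevgeni, Gideon, Jakob, Linnea, Perrin, Verity, and Tavita each take $150,000; Jovan's $150,000 share passes to Jovan's issue; Wren's $150,000 share passes to Wren's issue; Zubin's $150,000 share passes to Zubin's issue.
Jovan's share ($150,000) is divided into 2 shares of $75,000: Bruno and Eira each take $75,000.
Wren's share ($150,000) passes entirely to Quinn.
Zubin's share ($150,000) is divided into 3 shares of $50,000: Cormac, Wendel, and Amira each take $50,000.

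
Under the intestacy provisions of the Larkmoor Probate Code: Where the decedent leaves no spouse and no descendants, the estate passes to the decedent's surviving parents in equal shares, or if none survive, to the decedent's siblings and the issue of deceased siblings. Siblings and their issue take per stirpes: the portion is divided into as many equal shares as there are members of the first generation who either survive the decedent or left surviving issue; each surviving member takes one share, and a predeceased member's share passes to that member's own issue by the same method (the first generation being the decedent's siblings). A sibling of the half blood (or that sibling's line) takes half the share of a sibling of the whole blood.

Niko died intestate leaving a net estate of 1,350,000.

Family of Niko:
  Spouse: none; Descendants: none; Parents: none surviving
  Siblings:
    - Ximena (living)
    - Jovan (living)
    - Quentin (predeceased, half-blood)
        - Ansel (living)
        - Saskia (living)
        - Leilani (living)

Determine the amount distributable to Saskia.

The entire 1,350,000 passes to the siblings and their issue.
Counting each half-blood sibling's line as half a unit, there are 5/2 units in 1,350,000, so one unit is 540,000. Whole-blood lines (Ximena and Jovan) take 540,000 each; half-blood lines (Quentin) take 270,000 each.
Quentin's share (270,000) is divided into 3 shares of 90,000: Ansel, Saskia, and Leilani each take 90,000.

Saskia receives 90,000.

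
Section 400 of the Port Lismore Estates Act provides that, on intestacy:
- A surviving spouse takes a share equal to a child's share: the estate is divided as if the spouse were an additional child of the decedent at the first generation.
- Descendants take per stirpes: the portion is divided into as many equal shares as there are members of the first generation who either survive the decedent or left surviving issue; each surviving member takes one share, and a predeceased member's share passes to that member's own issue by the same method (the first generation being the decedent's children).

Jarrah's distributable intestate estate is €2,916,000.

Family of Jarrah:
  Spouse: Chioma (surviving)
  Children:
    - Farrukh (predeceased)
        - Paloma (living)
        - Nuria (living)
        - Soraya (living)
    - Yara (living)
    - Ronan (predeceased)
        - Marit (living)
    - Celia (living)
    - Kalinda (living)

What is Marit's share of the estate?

Marit receives €486,000.

The spouse counts as an additional share at the children's level, so there are 6 primary shares of €486,000. Chioma takes one such share (€486,000).
The children's combined portion (€2,430,000) is divided into 5 shares of €486,000: Yara, Celia, and Kalinda each take €486,000; Farrukh's €486,000 share passes to Farrukh's issue; Ronan's €486,000 share passes to Ronan's issue.
Farrukh's share (€486,000) is divided into 3 shares of €162,000: Paloma, Nuria, and Soraya each take €162,000.
Ronan's share (€486,000) passes entirely to Marit.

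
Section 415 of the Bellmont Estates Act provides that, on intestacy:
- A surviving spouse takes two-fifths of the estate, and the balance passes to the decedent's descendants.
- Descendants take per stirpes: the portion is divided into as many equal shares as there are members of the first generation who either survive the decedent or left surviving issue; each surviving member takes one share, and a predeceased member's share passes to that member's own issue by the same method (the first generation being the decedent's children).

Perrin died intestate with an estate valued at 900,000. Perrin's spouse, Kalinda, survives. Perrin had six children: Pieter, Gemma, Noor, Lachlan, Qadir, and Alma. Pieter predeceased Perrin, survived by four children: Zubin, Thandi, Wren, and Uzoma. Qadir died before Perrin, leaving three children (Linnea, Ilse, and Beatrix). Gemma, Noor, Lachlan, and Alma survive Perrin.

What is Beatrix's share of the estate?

Kalinda takes two-fifths of 900,000 = 360,000. The remaining 540,000 passes to the descendants.
The descendants' portion (540,000) is divided into 6 shares of 90,000: Gemma, Noor, Lachlan, and Alma each take 90,000; Pieter's 90,000 share passes to Pieter's issue; Qadir's 90,000 share passes to Qadir's issue.
Pieter's share (90,000) is divided into 4 shares of 22,500: Zubin, Thandi, Wren, and Uzoma each take 22,500.
Qadir's share (90,000) is divided into 3 shares of 30,000: Linnea, Ilse, and Beatrix each take 30,000.

Beatrix receives 30,000.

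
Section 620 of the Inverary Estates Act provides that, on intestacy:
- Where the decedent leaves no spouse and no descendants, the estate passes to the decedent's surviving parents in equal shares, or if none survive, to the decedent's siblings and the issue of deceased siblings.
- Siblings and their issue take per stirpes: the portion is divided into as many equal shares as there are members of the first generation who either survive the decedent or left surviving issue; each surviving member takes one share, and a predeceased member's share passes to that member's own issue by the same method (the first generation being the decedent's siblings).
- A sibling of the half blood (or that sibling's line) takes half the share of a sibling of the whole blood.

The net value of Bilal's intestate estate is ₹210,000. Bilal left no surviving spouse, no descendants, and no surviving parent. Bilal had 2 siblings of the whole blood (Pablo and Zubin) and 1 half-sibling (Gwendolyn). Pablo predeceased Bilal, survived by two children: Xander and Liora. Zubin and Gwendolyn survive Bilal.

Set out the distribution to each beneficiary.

The entire ₹210,000 passes to the siblings and their issue.
Counting each half-blood sibling's line as half a unit, there are 5/2 units in ₹210,000, so one unit is ₹84,000. Whole-blood lines (Pablo and Zubin) take ₹84,000 each; half-blood lines (Gwendolyn) take ₹42,000 each.
Pablo's share (₹84,000) is divided into 2 shares of ₹42,000: Xander and Liora each take ₹42,000.

Xander: ₹42,000; Liora: ₹42,000; Zubin: ₹84,000; Gwendolyn: ₹42,000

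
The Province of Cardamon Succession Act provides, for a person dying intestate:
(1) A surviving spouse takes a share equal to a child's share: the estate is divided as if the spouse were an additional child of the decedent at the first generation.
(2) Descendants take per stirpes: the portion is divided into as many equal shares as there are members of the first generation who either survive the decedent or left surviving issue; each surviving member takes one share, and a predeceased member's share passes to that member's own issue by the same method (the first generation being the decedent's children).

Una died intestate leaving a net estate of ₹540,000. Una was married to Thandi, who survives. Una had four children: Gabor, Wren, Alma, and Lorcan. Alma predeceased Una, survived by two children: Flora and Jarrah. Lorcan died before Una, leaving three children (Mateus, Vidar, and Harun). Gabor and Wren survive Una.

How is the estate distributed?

The spouse counts as an additional share at the children's level, so there are 5 primary shares of ₹108,000. Thandi takes one such share (₹108,000).
The children's combined portion (₹432,000) is divided into 4 shares of ₹108,000: Gabor and Wren each take ₹108,000; Alma's ₹108,000 share passes to Alma's issue; Lorcan's ₹108,000 share passes to Lorcan's issue.
Alma's share (₹108,000) is divided into 2 shares of ₹54,000: Flora and Jarrah each take ₹54,000.
Lorcan's share (₹108,000) is divided into 3 shares of ₹36,000: Mateus, Vidar, and Harun each take ₹36,000.

Thandi: ₹108,000; Gabor: ₹108,000; Wren: ₹108,000; Flora: ₹54,000; Jarrah: ₹54,000; Mateus: ₹36,000; Vidar: ₹36,000; Harun: ₹36,000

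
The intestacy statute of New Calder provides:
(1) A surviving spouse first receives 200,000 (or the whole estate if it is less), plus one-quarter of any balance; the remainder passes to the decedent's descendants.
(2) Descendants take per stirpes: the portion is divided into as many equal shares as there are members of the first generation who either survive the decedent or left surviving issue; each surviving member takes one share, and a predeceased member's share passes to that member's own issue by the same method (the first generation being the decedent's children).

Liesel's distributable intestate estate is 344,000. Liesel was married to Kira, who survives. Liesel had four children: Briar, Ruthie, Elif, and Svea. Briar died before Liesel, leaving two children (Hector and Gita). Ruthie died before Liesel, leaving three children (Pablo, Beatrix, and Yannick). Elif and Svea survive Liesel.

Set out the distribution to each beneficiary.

Kira: 236,000; Hector: 13,500; Gita: 13,500; Pablo: 9,000; Beatrix: 9,000; Yannick: 9,000; Elif: 27,000; Svea: 27,000

Kira first takes 200,000, leaving a balance of 144,000. Kira then takes one-quarter of the balance (36,000), for a total of 236,000. The remaining 108,000 passes to the descendants.
The descendants' portion (108,000) is divided into 4 shares of 27,000: Elif and Svea each take 27,000; Briar's 27,000 share passes to Briar's issue; Ruthie's 27,000 share passes to Ruthie's issue.
Briar's share (27,000) is divided into 2 shares of 13,500: Hector and Gita each take 13,500.
Ruthie's share (27,000) is divided into 3 shares of 9,000: Pablo, Beatrix, and Yannick each take 9,000.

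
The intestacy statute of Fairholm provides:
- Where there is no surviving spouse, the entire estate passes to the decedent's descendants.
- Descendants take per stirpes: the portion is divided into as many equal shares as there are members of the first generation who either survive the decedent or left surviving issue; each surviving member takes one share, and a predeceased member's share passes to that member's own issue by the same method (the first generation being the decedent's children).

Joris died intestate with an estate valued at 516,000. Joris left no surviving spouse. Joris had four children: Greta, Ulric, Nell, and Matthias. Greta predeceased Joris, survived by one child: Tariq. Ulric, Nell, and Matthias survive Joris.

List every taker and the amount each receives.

Tariq: 129,000; Ulric: 129,000; Nell: 129,000; Matthias: 129,000

The entire 516,000 passes to the descendants.
That amount (516,000) is divided into 4 shares of 129,000: Ulric, Nell, and Matthias each take 129,000; Greta's 129,000 share passes to Greta's issue.
Greta's share (129,000) passes entirely to Tariq.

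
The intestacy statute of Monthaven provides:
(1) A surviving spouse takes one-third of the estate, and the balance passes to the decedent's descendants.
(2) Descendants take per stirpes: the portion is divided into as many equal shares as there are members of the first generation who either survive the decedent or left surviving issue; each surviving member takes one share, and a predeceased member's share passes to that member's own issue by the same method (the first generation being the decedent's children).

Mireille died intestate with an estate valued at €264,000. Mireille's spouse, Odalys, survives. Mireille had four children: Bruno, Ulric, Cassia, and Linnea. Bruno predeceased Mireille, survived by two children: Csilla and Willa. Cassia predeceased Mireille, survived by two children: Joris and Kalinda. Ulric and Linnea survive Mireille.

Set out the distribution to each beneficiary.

Odalys: €88,000; Csilla: €22,000; Willa: €22,000; Ulric: €44,000; Joris: €22,000; Kalinda: €22,000; Linnea: €44,000

Odalys takes one-third of €264,000 = €88,000. The remaining €176,000 passes to the descendants.
The descendants' portion (€176,000) is divided into 4 shares of €44,000: Ulric and Linnea each take €44,000; Bruno's €44,000 share passes to Bruno's issue; Cassia's €44,000 share passes to Cassia's issue.
Bruno's share (€44,000) is divided into 2 shares of €22,000: Csilla and Willa each take €22,000.
Cassia's share (€44,000) is divided into 2 shares of €22,000: Joris and Kalinda each take €22,000.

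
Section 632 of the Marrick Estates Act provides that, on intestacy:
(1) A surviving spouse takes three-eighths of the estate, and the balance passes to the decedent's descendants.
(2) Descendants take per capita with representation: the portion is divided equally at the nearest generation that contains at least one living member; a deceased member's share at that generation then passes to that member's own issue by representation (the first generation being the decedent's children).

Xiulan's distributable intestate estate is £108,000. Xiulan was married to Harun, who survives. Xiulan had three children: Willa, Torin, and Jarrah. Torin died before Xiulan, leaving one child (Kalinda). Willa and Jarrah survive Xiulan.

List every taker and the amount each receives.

Harun takes three-eighths of £108,000 = £40,500. The remaining £67,500 passes to the descendants.
The descendants' portion (£67,500) is divided into 3 shares of £22,500: Willa and Jarrah each take £22,500; Torin's £22,500 share passes to Torin's issue.
Torin's share (£22,500) passes entirely to Kalinda.

Harun: £40,500; Willa: £22,500; Kalinda: £22,500; Jarrah: £22,500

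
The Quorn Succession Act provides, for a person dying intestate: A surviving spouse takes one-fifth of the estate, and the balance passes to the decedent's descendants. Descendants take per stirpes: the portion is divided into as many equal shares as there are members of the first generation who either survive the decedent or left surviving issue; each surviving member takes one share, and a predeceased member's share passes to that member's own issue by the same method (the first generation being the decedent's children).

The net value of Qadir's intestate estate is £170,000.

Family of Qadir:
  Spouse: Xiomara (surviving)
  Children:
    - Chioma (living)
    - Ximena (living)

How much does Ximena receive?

Xiomara takes one-fifth of £170,000 = £34,000. The remaining £136,000 passes to the descendants.
The descendants' portion (£136,000) is divided into 2 shares of £68,000: Chioma and Ximena each take £68,000.

Ximena receives £68,000.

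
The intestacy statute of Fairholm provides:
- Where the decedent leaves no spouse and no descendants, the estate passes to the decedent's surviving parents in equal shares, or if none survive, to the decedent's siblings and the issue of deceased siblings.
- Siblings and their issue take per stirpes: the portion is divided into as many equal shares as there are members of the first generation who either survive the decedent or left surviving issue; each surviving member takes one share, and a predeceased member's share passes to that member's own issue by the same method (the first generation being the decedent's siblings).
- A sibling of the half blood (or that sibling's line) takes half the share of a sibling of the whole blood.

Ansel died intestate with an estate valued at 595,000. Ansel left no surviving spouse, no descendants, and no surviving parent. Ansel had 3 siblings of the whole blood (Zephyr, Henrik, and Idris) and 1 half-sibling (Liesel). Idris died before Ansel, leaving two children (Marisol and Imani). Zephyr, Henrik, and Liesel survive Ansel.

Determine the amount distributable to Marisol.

Marisol receives 85,000.

The entire 595,000 passes to the siblings and their issue.
Counting each half-blood sibling's line as half a unit, there are 7/2 units in 595,000, so one unit is 170,000. Whole-blood lines (Zephyr, Henrik, and Idris) take 170,000 each; half-blood lines (Liesel) take 85,000 each.
Idris's share (170,000) is divided into 2 shares of 85,000: Marisol and Imani each take 85,000.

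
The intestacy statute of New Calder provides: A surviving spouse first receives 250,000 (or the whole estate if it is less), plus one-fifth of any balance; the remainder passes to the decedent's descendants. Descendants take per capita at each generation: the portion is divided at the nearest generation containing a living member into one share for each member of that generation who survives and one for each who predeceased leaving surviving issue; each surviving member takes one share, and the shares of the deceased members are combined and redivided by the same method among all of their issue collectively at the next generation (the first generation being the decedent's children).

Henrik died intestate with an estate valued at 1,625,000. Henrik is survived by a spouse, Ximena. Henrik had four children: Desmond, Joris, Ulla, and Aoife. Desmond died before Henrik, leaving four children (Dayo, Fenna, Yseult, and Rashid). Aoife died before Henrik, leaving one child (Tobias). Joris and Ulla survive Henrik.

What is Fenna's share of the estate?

Ximena first takes 250,000, leaving a balance of 1,375,000. Ximena then takes one-fifth of the balance (275,000), for a total of 525,000. The remaining 1,100,000 passes to the descendants.
The descendants' portion (1,100,000) is divided at the children's generation into 4 shares of 275,000. Joris and Ulla each take 275,000. The 2 shares of the deceased (Desmond and Aoife) are combined into a pool of 550,000.
That pool (550,000) is divided at the grandchildren's generation equally among Dayo, Fenna, Yseult, Rashid, and Tobias: 110,000 each.

Fenna receives 110,000.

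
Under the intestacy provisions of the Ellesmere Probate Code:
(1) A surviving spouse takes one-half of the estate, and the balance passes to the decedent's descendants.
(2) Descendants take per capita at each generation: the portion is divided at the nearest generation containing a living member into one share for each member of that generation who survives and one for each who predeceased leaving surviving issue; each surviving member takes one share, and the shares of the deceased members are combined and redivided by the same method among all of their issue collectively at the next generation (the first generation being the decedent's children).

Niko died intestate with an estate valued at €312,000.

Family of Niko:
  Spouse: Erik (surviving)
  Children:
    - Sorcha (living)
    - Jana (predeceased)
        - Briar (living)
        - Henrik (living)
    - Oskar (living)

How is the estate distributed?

Erik: €156,000; Sorcha: €52,000; Briar: €26,000; Henrik: €26,000; Oskar: €52,000

Erik takes one-half of €312,000 = €156,000. The remaining €156,000 passes to the descendants.
The descendants' portion (€156,000) is divided at the children's generation into 3 shares of €52,000. Sorcha and Oskar each take €52,000. The remaining share for the deceased Jana (€52,000) is carried to the next generation.
That pool (€52,000) is divided at the grandchildren's generation equally among Briar and Henrik: €26,000 each.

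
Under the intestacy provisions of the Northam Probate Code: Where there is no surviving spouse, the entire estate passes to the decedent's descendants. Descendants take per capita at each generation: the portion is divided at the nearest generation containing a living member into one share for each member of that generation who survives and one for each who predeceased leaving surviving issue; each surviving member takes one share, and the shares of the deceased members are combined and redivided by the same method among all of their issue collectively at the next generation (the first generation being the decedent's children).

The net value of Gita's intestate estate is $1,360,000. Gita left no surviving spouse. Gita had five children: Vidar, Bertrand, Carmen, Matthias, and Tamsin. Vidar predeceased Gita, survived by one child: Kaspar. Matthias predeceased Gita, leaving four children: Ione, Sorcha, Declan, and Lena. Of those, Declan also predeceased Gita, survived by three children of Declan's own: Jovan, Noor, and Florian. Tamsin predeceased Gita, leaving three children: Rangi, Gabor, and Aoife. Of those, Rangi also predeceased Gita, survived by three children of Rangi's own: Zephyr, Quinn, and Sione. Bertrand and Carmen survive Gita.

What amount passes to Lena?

Lena receives $102,000.

The entire $1,360,000 passes to the descendants.
That amount ($1,360,000) is divided at the children's generation into 5 shares of $272,000. Bertrand and Carmen each take $272,000. The 3 shares of the deceased (Vidar, Matthias, and Tamsin) are combined into a pool of $816,000.
That pool ($816,000) is divided at the grandchildren's generation into 8 shares of $102,000. Kaspar, Ione, Sorcha, Lena, Gabor, and Aoife each take $102,000. The 2 shares of the deceased (Declan and Rangi) are combined into a pool of $204,000.
That pool ($204,000) is divided at the great-grandchildren's generation equally among Jovan, Noor, Florian, Zephyr, Quinn, and Sione: $34,000 each.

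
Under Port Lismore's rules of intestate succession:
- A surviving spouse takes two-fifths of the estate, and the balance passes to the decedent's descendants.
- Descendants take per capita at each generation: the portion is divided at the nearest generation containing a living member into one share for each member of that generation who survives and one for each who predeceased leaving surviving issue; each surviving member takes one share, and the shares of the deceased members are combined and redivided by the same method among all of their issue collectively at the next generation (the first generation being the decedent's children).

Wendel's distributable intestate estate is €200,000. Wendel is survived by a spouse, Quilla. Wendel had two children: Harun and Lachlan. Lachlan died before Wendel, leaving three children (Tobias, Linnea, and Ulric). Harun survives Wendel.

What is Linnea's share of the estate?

Linnea receives €20,000.

Quilla takes two-fifths of €200,000 = €80,000. The remaining €120,000 passes to the descendants.
The descendants' portion (€120,000) is divided at the children's generation into 2 shares of €60,000. Harun takes €60,000. The remaining share for the deceased Lachlan (€60,000) is carried to the next generation.
That pool (€60,000) is divided at the grandchildren's generation equally among Tobias, Linnea, and Ulric: €20,000 each.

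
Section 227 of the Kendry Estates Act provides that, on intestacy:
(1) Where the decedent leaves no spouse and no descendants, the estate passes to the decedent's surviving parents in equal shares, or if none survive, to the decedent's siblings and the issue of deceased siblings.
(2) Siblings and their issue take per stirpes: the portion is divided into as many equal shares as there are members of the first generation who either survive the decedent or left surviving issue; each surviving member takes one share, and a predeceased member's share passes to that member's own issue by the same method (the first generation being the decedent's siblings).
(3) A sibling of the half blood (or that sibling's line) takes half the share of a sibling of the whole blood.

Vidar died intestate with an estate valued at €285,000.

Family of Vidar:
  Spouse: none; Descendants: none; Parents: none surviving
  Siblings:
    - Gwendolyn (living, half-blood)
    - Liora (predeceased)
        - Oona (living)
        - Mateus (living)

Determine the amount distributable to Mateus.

Mateus receives €95,000.

The entire €285,000 passes to the siblings and their issue.
Counting each half-blood sibling's line as half a unit, there are 3/2 units in €285,000, so one unit is €190,000. Whole-blood lines (Liora) take €190,000 each; half-blood lines (Gwendolyn) take €95,000 each.
Liora's share (€190,000) is divided into 2 shares of €95,000: Oona and Mateus each take €95,000.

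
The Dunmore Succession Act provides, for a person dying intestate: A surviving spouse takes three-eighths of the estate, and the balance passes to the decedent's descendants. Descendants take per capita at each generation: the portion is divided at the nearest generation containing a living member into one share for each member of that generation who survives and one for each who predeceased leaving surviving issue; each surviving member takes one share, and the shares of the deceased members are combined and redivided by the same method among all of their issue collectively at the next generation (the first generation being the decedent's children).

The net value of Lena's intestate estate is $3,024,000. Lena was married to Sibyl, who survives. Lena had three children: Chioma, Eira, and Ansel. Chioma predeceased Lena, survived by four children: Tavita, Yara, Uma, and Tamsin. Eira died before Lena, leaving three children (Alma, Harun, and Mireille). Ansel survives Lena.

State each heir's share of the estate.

Sibyl takes three-eighths of $3,024,000 = $1,134,000. The remaining $1,890,000 passes to the descendants.
The descendants' portion ($1,890,000) is divided at the children's generation into 3 shares of $630,000. Ansel takes $630,000. The 2 shares of the deceased (Chioma and Eira) are combined into a pool of $1,260,000.
That pool ($1,260,000) is divided at the grandchildren's generation equally among Tavita, Yara, Uma, Tamsin, Alma, Harun, and Mireille: $180,000 each.

Sibyl: $1,134,000; Tavita: $180,000; Yara: $180,000; Uma: $180,000; Tamsin: $180,000; Alma: $180,000; Harun: $180,000; Mireille: $180,000; Ansel: $630,000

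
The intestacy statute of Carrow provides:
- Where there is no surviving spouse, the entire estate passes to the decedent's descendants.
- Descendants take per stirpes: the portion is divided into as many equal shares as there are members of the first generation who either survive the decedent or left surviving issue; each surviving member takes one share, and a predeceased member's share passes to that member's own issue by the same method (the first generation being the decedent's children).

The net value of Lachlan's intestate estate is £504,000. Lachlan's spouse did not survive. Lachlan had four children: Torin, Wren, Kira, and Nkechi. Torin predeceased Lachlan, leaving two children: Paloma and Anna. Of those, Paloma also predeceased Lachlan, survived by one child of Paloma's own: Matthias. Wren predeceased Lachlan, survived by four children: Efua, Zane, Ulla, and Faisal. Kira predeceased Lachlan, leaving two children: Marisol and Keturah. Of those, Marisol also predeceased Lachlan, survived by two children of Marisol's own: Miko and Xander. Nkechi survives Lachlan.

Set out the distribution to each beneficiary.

Matthias: £63,000; Anna: £63,000; Efua: £31,500; Zane: £31,500; Ulla: £31,500; Faisal: £31,500; Miko: £31,500; Xander: £31,500; Keturah: £63,000; Nkechi: £126,000

The entire £504,000 passes to the descendants.
That amount (£504,000) is divided into 4 shares of £126,000: Nkechi takes £126,000; Torin's £126,000 share passes to Torin's issue; Wren's £126,000 share passes to Wren's issue; Kira's £126,000 share passes to Kira's issue.
Torin's share (£126,000) is divided into 2 shares of £63,000: Anna takes £63,000; Paloma's £63,000 share passes to Paloma's issue.
Paloma's share (£63,000) passes entirely to Matthias.
Wren's share (£126,000) is divided into 4 shares of £31,500: Efua, Zane, Ulla, and Faisal each take £31,500.
Kira's share (£126,000) is divided into 2 shares of £63,000: Keturah takes £63,000; Marisol's £63,000 share passes to Marisol's issue.
Marisol's share (£63,000) is divided into 2 shares of £31,500: Miko and Xander each take £31,500.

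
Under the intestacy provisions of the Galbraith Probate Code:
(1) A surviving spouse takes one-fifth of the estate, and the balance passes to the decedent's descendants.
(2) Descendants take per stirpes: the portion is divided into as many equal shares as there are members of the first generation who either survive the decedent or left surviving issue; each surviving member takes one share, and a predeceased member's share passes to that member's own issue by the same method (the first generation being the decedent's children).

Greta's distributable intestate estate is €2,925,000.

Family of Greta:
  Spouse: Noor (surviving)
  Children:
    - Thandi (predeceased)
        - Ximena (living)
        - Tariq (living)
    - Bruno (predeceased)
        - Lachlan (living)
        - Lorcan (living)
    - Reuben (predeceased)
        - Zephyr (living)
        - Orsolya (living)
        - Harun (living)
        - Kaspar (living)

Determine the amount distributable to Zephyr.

Zephyr receives €195,000.

Noor takes one-fifth of €2,925,000 = €585,000. The remaining €2,340,000 passes to the descendants.
The descendants' portion (€2,340,000) is divided into 3 shares of €780,000: Thandi's €780,000 share passes to Thandi's issue; Bruno's €780,000 share passes to Bruno's issue; Reuben's €780,000 share passes to Reuben's issue.
Thandi's share (€780,000) is divided into 2 shares of €390,000: Ximena and Tariq each take €390,000.
Bruno's share (€780,000) is divided into 2 shares of €390,000: Lachlan and Lorcan each take €390,000.
Reuben's share (€780,000) is divided into 4 shares of €195,000: Zephyr, Orsolya, Harun, and Kaspar each take €195,000.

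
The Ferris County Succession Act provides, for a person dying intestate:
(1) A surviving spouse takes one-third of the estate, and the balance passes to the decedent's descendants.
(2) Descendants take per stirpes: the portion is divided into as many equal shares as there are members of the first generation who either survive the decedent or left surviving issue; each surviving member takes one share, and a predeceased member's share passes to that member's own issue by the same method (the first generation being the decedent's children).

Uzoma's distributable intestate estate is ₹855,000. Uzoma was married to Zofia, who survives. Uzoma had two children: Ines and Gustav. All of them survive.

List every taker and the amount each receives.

Zofia: ₹285,000; Ines: ₹285,000; Gustav: ₹285,000

Zofia takes one-third of ₹855,000 = ₹285,000. The remaining ₹570,000 passes to the descendants.
The descendants' portion (₹570,000) is divided into 2 shares of ₹285,000: Ines and Gustav each take ₹285,000.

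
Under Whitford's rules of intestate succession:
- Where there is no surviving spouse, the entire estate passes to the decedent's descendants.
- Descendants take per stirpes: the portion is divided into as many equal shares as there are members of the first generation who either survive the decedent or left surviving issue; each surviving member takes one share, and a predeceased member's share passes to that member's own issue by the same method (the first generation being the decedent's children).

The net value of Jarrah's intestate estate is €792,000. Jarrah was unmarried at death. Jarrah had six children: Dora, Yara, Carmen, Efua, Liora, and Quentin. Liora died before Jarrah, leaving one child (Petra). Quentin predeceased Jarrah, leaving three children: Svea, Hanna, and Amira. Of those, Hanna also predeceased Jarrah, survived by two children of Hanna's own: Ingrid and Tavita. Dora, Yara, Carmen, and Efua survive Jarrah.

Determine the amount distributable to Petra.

Petra receives €132,000.

The entire €792,000 passes to the descendants.
That amount (€792,000) is divided into 6 shares of €132,000: Dora, Yara, Carmen, and Efua each take €132,000; Liora's €132,000 share passes to Liora's issue; Quentin's €132,000 share passes to Quentin's issue.
Liora's share (€132,000) passes entirely to Petra.
Quentin's share (€132,000) is divided into 3 shares of €44,000: Svea and Amira each take €44,000; Hanna's €44,000 share passes to Hanna's issue.
Hanna's share (€44,000) is divided into 2 shares of €22,000: Ingrid and Tavita each take €22,000.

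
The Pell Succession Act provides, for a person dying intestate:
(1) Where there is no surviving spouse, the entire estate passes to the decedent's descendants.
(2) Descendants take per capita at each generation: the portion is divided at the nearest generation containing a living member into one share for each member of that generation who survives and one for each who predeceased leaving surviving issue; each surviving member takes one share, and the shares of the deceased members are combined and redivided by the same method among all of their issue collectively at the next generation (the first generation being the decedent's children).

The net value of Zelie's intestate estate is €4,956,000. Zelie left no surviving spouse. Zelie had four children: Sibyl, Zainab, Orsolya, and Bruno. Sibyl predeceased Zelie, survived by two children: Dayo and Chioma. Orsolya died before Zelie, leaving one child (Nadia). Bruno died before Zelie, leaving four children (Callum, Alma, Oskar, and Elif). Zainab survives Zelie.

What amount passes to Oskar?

The entire €4,956,000 passes to the descendants.
That amount (€4,956,000) is divided at the children's generation into 4 shares of €1,239,000. Zainab takes €1,239,000. The 3 shares of the deceased (Sibyl, Orsolya, and Bruno) are combined into a pool of €3,717,000.
That pool (€3,717,000) is divided at the grandchildren's generation equally among Dayo, Chioma, Nadia, Callum, Alma, Oskar, and Elif: €531,000 each.

Oskar receives €531,000.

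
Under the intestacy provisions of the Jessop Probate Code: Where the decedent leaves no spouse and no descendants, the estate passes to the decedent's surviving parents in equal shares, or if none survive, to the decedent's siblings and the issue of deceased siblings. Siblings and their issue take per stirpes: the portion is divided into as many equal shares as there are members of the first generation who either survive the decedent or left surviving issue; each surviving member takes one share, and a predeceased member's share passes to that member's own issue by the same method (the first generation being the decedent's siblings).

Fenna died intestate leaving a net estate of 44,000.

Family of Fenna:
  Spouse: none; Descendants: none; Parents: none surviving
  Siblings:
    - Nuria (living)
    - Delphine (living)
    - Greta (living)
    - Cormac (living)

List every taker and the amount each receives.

Nuria: 11,000; Delphine: 11,000; Greta: 11,000; Cormac: 11,000

The entire 44,000 passes to the siblings and their issue.
That amount (44,000) is divided into 4 shares of 11,000: Nuria, Delphine, Greta, and Cormac each take 11,000.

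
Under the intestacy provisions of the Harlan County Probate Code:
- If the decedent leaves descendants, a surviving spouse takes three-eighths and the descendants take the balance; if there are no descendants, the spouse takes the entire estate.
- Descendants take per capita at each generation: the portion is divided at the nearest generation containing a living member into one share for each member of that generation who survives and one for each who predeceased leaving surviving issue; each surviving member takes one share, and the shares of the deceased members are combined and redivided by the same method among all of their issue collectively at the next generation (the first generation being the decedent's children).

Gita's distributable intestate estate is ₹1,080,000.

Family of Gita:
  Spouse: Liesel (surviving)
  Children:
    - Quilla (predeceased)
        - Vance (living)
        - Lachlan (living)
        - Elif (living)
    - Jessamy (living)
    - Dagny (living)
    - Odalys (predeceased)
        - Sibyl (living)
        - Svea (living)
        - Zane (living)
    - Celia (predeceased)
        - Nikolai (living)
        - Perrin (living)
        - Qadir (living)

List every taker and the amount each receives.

Liesel takes three-eighths of ₹1,080,000 = ₹405,000. The remaining ₹675,000 passes to the descendants.
The descendants' portion (₹675,000) is divided at the children's generation into 5 shares of ₹135,000. Jessamy and Dagny each take ₹135,000. The 3 shares of the deceased (Quilla, Odalys, and Celia) are combined into a pool of ₹405,000.
That pool (₹405,000) is divided at the grandchildren's generation equally among Vance, Lachlan, Elif, Sibyl, Svea, Zane, Nikolai, Perrin, and Qadir: ₹45,000 each.

Liesel: ₹405,000; Vance: ₹45,000; Lachlan: ₹45,000; Elif: ₹45,000; Jessamy: ₹135,000; Dagny: ₹135,000; Sibyl: ₹45,000; Svea: ₹45,000; Zane: ₹45,000; Nikolai: ₹45,000; Perrin: ₹45,000; Qadir: ₹45,000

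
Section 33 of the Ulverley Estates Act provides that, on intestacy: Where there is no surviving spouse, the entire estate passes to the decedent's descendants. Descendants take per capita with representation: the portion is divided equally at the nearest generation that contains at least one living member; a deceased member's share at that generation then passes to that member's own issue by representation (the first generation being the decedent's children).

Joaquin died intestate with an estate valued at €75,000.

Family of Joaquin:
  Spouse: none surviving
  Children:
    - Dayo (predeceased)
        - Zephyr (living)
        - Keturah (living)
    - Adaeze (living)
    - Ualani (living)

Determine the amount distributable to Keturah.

The entire €75,000 passes to the descendants.
That amount (€75,000) is divided into 3 shares of €25,000: Adaeze and Ualani each take €25,000; Dayo's €25,000 share passes to Dayo's issue.
Dayo's share (€25,000) is divided into 2 shares of €12,500: Zephyr and Keturah each take €12,500.

Keturah receives €12,500.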